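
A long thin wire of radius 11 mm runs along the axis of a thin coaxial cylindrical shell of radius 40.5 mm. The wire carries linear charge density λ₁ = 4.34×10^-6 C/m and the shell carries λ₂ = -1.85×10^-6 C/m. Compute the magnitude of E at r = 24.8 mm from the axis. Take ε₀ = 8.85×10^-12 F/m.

Coaxial Gaussian cylinder, radius r = 24.8 mm, length L (between the conductors, 11 mm < r < 40.5 mm).
The shell at 40.5 mm lies outside the Gaussian surface, so λ_enc = λ₁ = 4.34×10^-6 C/m.
Since E is radial and uniform over the curved surface, Φ = E·2πrL = Q_enc/ε₀ = λ_enc L/ε₀.
E = |λ_enc|/(2πε₀r) = (4.34×10^-6)/(2π·8.85×10^-12·0.0248) = 3.15×10^6 N/C.

E = 3.15e6 V/m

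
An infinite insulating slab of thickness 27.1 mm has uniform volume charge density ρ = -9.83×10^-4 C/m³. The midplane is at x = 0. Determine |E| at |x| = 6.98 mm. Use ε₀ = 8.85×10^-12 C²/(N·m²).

E ≈ 7.75×10^5 N/C

By symmetry E is perpendicular to the slab. A Gaussian pillbox from −6.98 mm to +6.98 mm (face area A) lies entirely within the slab.
Q_enc = ρ·(2x)·A and flux = 2EA, so 2EA = 2ρxA/ε₀ ⇒ E = |ρ|x/ε₀.
E = (9.83×10^-4)(0.00698)/(8.85×10^-12) = 7.75e5 N/C.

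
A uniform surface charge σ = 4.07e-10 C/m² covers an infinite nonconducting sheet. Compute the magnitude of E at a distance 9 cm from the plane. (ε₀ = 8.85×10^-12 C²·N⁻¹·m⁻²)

E ≈ 23 V/m

By planar symmetry E is perpendicular to the sheet and uniform; use a Gaussian pillbox with flat faces of area A on each side of the sheet.
Flux Φ = 2EA and Q_enc = σA, so 2EA = σA/ε₀ ⇒ E = |σ|/(2ε₀), independent of distance.
E = |σ|/(2ε₀) = (4.07e-10)/(2·8.85×10^-12) = 23 N/C.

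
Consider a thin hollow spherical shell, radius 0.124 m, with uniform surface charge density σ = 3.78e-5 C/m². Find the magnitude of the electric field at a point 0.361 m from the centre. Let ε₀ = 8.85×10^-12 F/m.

|E| ≈ 5.04×10^5 N/C

Use a concentric Gaussian sphere at r = 0.361 m (r > 0.124 m).
The entire shell is enclosed: Q_enc = σ·4πR² = (3.78×10^-5)·4π·(0.124)² = 7.304e-6 C.
Since E is radial and uniform over the Gaussian sphere, Φ = E·4πr² = Q_enc/ε₀.
E = |Q_enc|/(4πε₀r²) = (7.304×10^-6)/(4π·8.85×10^-12·(0.361)²) = 5.04e5 N/C.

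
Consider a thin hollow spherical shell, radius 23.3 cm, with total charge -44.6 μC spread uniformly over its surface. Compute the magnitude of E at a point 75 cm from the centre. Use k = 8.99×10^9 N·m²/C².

Symmetry ⇒ E = E(r) r̂. Gaussian sphere of radius r = 75 cm (r > 23.3 cm).
The entire shell is enclosed: Q_enc = -4.46×10^-5 C.
Since E is radial and uniform over the Gaussian sphere, Φ = E·4πr² = Q_enc/ε₀.
E = k|Q_enc|/r² = (8.99×10^9)(4.46×10^-5)/(0.75)² = 7.13e5 N/C.

|E| = 7.13×10^5 V/m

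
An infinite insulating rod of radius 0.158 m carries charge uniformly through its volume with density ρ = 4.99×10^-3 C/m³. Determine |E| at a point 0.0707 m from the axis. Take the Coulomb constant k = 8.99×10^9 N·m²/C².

E ≈ 1.99e7 N/C

Coaxial Gaussian cylinder, radius r = 0.0707 m, length L (r < R).
Enclosed charge per unit length: λ_enc = ρ·πr² = (4.99×10^-3)π(0.0707)² = 7.836×10^-5 C/m.
Since E is radial and uniform over the curved surface, Φ = E·2πrL = Q_enc/ε₀ = λ_enc L/ε₀.
E = 2k|λ_enc|/r = 2(8.99×10^9)(7.836×10^-5)/(0.0707) = 1.99×10^7 N/C.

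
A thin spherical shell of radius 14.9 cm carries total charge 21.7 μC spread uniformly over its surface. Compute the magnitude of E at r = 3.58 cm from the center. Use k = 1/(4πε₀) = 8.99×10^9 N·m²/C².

E = 0 (no enclosed charge)

Take a concentric spherical Gaussian surface of radius r = 3.58 cm (inside the shell, r < 14.9 cm).
All the charge is outside the Gaussian surface: Q_enc = 0, hence E = 0 everywhere inside the shell.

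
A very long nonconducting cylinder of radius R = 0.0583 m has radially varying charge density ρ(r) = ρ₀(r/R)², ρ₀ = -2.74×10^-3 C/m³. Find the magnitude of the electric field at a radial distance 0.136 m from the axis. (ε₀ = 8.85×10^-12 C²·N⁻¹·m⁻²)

By cylindrical symmetry E is radial; use a coaxial Gaussian cylinder of radius 0.136 m and length L (r > R, full charge per length enclosed).
λ_enc = 2π ∫₀^R ρ₀(r'/R)^2 r' dr' = 2πρ₀R²/4 = -1.463×10^-5 C/m.
By Gauss's law (flux through the curved wall only), E·2πrL = λ_enc L/ε₀.
E = |λ_enc|/(2πε₀r) = (1.463e-5)/(2π·8.85×10^-12·0.136) = 1.93×10^6 N/C.

E = 1.93e6 N/C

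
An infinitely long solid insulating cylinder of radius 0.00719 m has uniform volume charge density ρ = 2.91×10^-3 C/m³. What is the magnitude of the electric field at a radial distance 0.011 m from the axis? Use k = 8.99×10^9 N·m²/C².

7.72×10^5 N/C

Coaxial Gaussian cylinder, radius r = 0.011 m, length L (r > 0.00719 m, full cross-section enclosed).
λ_enc = ρ·πR² = (2.91×10^-3)π(0.00719)² = 4.726×10^-7 C/m.
By Gauss's law (flux through the curved wall only), E·2πrL = λ_enc L/ε₀.
E = 2k|λ_enc|/r = 2(8.99×10^9)(4.726e-7)/(0.011) = 7.72×10^5 N/C.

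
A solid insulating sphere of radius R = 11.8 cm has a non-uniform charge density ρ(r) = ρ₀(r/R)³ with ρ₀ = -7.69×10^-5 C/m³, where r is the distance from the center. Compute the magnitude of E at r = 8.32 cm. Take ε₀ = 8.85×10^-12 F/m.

E ≈ 4.22×10^4 N/C

Symmetry ⇒ E = E(r) r̂. Gaussian sphere of radius r = 8.32 cm (r < R).
Integrate the density: Q_enc = 4π ∫₀^r ρ₀(r'/R)^3 r'² dr' = 4πρ₀ r^6/(6·R³) = -3.251×10^-8 C.
Since E is radial and uniform over the Gaussian sphere, Φ = E·4πr² = Q_enc/ε₀.
E = |Q_enc|/(4πε₀r²) = (3.251e-8)/(4π·8.85×10^-12·(0.0832)²) = 4.22e4 N/C.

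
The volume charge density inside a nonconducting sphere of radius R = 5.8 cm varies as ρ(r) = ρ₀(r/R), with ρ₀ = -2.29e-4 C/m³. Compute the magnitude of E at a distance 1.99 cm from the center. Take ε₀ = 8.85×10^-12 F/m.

Symmetry ⇒ E = E(r) r̂. Gaussian sphere of radius r = 1.99 cm (r < R).
Q_enc = ∫₀^r ρ(r')·4πr'² dr' = (4πρ₀/R) ∫₀^r r'^3 dr' = 4πρ₀ r^4/(4·R) = -1.945×10^-9 C.
Since E is radial and uniform over the Gaussian sphere, Φ = E·4πr² = Q_enc/ε₀.
E = |Q_enc|/(4πε₀r²) = (1.945e-9)/(4π·8.85×10^-12·(0.0199)²) = 4.42×10^4 N/C.

|E| = 4.42×10^4 N/C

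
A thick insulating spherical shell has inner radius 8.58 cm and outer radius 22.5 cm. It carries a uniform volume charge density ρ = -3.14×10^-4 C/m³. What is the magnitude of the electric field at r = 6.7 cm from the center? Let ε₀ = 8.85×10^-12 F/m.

By spherical symmetry E is radial; choose a Gaussian sphere of radius r = 6.7 cm (r < 8.58 cm, inside the empty cavity).
No charge is enclosed, so by Gauss's law E·4πr² = 0 ⇒ E = 0.

E = 0 (no enclosed charge)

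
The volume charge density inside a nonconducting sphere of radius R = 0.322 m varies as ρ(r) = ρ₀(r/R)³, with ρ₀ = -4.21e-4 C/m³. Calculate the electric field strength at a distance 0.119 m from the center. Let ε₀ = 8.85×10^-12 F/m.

E ≈ 4.76×10^4 N/C

By spherical symmetry E is radial; choose a Gaussian sphere of radius r = 0.119 m (r < R).
Integrate the density: Q_enc = 4π ∫₀^r ρ₀(r'/R)^3 r'² dr' = 4πρ₀ r^6/(6·R³) = -7.50×10^-8 C.
Applying ∮E·dA = Q_enc/ε₀ with Φ = E(4πr²):
E = |Q_enc|/(4πε₀r²) = (7.50×10^-8)/(4π·8.85×10^-12·(0.119)²) = 4.76×10^4 N/C.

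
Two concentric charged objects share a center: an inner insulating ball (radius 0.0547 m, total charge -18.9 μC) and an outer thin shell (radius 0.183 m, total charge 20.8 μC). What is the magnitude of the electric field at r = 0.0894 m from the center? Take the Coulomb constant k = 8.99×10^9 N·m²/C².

|E| ≈ 2.13e7 N/C

Use a concentric Gaussian sphere at r = 0.0894 m (between the bodies, 0.0547 m < r < 0.183 m).
Only the inner charge is enclosed; the outer shell contributes nothing inside itself. Q_enc = -18.9 μC = -1.89×10^-5 C.
By Gauss's law, ∮E·dA = E·4πr² = Q_enc/ε₀.
E = k|Q_enc|/r² = (8.99×10^9)(1.89e-5)/(0.0894)² = 2.13e7 N/C.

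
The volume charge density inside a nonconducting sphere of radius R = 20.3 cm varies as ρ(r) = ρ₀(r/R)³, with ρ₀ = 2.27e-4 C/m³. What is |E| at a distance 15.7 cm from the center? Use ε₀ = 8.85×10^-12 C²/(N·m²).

Use a concentric Gaussian sphere at r = 15.7 cm (r < R).
Q_enc = ∫₀^r ρ(r')·4πr'² dr' = (4πρ₀/R³) ∫₀^r r'^5 dr' = 4πρ₀ r^6/(6·R³) = 8.511×10^-7 C.
Since E is radial and uniform over the Gaussian sphere, Φ = E·4πr² = Q_enc/ε₀.
E = |Q_enc|/(4πε₀r²) = (8.511e-7)/(4π·8.85×10^-12·(0.157)²) = 3.10×10^5 N/C.

3.10e5 V/m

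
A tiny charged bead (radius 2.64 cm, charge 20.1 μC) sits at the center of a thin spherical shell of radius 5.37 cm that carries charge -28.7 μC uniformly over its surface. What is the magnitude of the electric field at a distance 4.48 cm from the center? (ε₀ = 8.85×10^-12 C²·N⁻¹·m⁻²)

Use a concentric Gaussian sphere at r = 4.48 cm (between the bodies, 2.64 cm < r < 5.37 cm).
The shell at 5.37 cm lies outside the Gaussian surface, so Q_enc = 20.1 μC = 2.01×10^-5 C.
Since E is radial and uniform over the Gaussian sphere, Φ = E·4πr² = Q_enc/ε₀.
E = |Q_enc|/(4πε₀r²) = (2.01×10^-5)/(4π·8.85×10^-12·(0.0448)²) = 9.01×10^7 N/C.

E ≈ 9.01×10^7 V/m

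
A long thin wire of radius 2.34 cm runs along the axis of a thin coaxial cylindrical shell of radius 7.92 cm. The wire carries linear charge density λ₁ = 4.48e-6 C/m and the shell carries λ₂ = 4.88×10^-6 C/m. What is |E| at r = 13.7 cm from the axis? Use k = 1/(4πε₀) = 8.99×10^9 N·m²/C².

1.23e6 N/C

Coaxial Gaussian cylinder, radius r = 13.7 cm, length L (r > 7.92 cm, enclosing both).
λ_enc = λ₁ + λ₂ = (4.48×10^-6) + (4.88×10^-6) = 9.36×10^-6 C/m.
Applying ∮E·dA = Q_enc/ε₀ with the end caps contributing no flux:
E = 2k|λ_enc|/r = 2(8.99×10^9)(9.36×10^-6)/(0.137) = 1.23×10^6 N/C.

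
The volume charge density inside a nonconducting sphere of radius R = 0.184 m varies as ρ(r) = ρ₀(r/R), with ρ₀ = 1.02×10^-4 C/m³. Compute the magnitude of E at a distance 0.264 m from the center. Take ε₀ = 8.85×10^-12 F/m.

|E| = 2.58e5 N/C

Take a concentric spherical Gaussian surface of radius r = 0.264 m (r > R, all charge enclosed).
Q_enc = 4π ∫₀^R ρ₀(r'/R)^1 r'² dr' = 4πρ₀R³/4 = 1.996×10^-6 C.
Gauss's law: E·4πr² = Q_enc/ε₀.
E = |Q_enc|/(4πε₀r²) = (1.996×10^-6)/(4π·8.85×10^-12·(0.264)²) = 2.58×10^5 N/C.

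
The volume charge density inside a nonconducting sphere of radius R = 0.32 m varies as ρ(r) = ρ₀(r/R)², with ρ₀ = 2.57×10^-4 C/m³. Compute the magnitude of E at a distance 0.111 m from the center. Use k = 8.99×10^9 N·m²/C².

Use a concentric Gaussian sphere at r = 0.111 m (r < R).
Q_enc = ∫₀^r ρ(r')·4πr'² dr' = (4πρ₀/R²) ∫₀^r r'^4 dr' = 4πρ₀ r^5/(5·R²) = 1.063×10^-7 C.
Gauss's law: E·4πr² = Q_enc/ε₀.
E = k|Q_enc|/r² = (8.99×10^9)(1.063×10^-7)/(0.111)² = 7.76e4 N/C.

E ≈ 7.76×10^4 N/C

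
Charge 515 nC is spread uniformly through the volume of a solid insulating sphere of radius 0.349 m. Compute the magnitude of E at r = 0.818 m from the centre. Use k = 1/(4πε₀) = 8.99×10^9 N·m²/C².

Use a concentric Gaussian sphere at r = 0.818 m (r > R, so the entire charge is enclosed).
Q_enc = 515 nC = 5.15e-7 C.
Applying ∮E·dA = Q_enc/ε₀ with Φ = E(4πr²):
E = k|Q_enc|/r² = (8.99×10^9)(5.15×10^-7)/(0.818)² = 6.92e3 N/C.

E ≈ 6.92×10^3 V/m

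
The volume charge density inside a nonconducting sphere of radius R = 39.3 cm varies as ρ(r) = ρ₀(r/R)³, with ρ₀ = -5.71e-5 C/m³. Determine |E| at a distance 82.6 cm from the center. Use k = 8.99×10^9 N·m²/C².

|E| ≈ 9.56e4 N/C

By spherical symmetry E is radial; choose a Gaussian sphere of radius r = 82.6 cm (r > R, all charge enclosed).
Q_enc = 4π ∫₀^R ρ₀(r'/R)^3 r'² dr' = 4πρ₀R³/6 = -7.259×10^-6 C.
Gauss's law: E·4πr² = Q_enc/ε₀.
E = k|Q_enc|/r² = (8.99×10^9)(7.259×10^-6)/(0.826)² = 9.56×10^4 N/C.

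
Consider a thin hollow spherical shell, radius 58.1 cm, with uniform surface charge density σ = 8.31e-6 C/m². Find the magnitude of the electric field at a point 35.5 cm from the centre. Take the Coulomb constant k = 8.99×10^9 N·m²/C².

|E| = 0 N/C

By spherical symmetry E is radial; choose a Gaussian sphere of radius r = 35.5 cm (inside the shell, r < 58.1 cm).
All the charge is outside the Gaussian surface: Q_enc = 0, hence E = 0 everywhere inside the shell.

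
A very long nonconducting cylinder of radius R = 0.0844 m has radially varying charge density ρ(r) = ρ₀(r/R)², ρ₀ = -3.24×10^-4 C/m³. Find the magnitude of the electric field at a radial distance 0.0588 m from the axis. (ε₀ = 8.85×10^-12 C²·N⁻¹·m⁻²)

Coaxial Gaussian cylinder, radius r = 0.0588 m, length L (r < R).
Integrating ρ over the cross-section to radius r: λ_enc = (2πρ₀/R²) ∫₀^r r'^3 dr' = 2πρ₀ r^4/(4·R²) = -8.541×10^-7 C/m.
Applying ∮E·dA = Q_enc/ε₀ with the end caps contributing no flux:
E = |λ_enc|/(2πε₀r) = (8.541×10^-7)/(2π·8.85×10^-12·0.0588) = 2.61e5 N/C.

E = 2.61e5 N/C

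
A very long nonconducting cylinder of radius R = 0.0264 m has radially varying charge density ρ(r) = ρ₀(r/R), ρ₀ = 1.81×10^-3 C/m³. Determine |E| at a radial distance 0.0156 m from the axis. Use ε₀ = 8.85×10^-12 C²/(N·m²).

E = 6.28×10^5 N/C

Choose a coaxial cylinder of radius r = 0.0156 m (arbitrary length L) as the Gaussian surface (r < R).
λ_enc = ∫₀^r ρ(r')·2πr' dr' = (2πρ₀/R)·r^3/3 = 5.451×10^-7 C/m.
Applying ∮E·dA = Q_enc/ε₀ with the end caps contributing no flux:
E = |λ_enc|/(2πε₀r) = (5.451e-7)/(2π·8.85×10^-12·0.0156) = 6.28×10^5 N/C.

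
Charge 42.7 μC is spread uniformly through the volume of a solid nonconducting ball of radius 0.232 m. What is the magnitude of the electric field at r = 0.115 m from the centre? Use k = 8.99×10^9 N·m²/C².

By spherical symmetry E is radial; choose a Gaussian sphere of radius r = 0.115 m (r < R).
Only the charge within r is enclosed: Q_enc = Q·(r/R)³ = (42.7 μC)·(0.115 m/0.232 m)³ = 5.201×10^-6 C.
Gauss's law: E·4πr² = Q_enc/ε₀.
E = k|Q_enc|/r² = (8.99×10^9)(5.201×10^-6)/(0.115)² = 3.54×10^6 N/C.

E = 3.54×10^6 V/m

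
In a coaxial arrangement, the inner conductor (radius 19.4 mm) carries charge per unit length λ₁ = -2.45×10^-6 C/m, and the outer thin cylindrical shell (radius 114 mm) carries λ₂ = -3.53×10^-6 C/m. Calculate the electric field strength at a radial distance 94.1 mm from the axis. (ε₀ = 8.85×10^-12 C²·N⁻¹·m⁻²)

4.68×10^5 N/C

Take a coaxial cylindrical Gaussian surface of radius r = 94.1 mm and length L (between the conductors, 19.4 mm < r < 114 mm).
The shell at 114 mm lies outside the Gaussian surface, so λ_enc = λ₁ = -2.45×10^-6 C/m.
Applying ∮E·dA = Q_enc/ε₀ with the end caps contributing no flux:
E = |λ_enc|/(2πε₀r) = (2.45×10^-6)/(2π·8.85×10^-12·0.0941) = 4.68e5 N/C.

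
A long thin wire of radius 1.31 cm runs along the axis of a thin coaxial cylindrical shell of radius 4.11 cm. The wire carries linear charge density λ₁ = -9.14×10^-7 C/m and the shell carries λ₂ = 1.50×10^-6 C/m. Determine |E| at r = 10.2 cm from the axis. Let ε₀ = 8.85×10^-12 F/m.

Choose a coaxial cylinder of radius r = 10.2 cm (arbitrary length L) as the Gaussian surface (r > 4.11 cm, enclosing both).
λ_enc = λ₁ + λ₂ = (-9.14×10^-7) + (1.50×10^-6) = 5.86×10^-7 C/m.
By Gauss's law (flux through the curved wall only), E·2πrL = λ_enc L/ε₀.
E = |λ_enc|/(2πε₀r) = (5.86e-7)/(2π·8.85×10^-12·0.102) = 1.03e5 N/C.

E = 1.03×10^5 N/C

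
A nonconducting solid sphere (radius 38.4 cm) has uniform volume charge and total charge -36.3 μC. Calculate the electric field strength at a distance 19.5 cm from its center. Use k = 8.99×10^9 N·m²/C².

|E| = 1.12e6 N/C

Take a concentric spherical Gaussian surface of radius r = 19.5 cm (r < R).
Only the charge within r is enclosed: Q_enc = Q·(r/R)³ = (-36.3 μC)·(19.5 cm/38.4 cm)³ = -4.754e-6 C.
Gauss's law: E·4πr² = Q_enc/ε₀.
E = k|Q_enc|/r² = (8.99×10^9)(4.754×10^-6)/(0.195)² = 1.12×10^6 N/C.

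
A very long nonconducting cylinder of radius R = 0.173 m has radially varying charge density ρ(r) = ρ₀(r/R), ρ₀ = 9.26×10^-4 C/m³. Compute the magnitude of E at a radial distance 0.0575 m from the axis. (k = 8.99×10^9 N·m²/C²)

E = 6.66e5 V/m

By cylindrical symmetry E is radial; use a coaxial Gaussian cylinder of radius 0.0575 m and length L (r < R).
λ_enc = ∫₀^r ρ(r')·2πr' dr' = (2πρ₀/R)·r^3/3 = 2.131×10^-6 C/m.
Since E is radial and uniform over the curved surface, Φ = E·2πrL = Q_enc/ε₀ = λ_enc L/ε₀.
E = 2k|λ_enc|/r = 2(8.99×10^9)(2.131e-6)/(0.0575) = 6.66×10^5 N/C.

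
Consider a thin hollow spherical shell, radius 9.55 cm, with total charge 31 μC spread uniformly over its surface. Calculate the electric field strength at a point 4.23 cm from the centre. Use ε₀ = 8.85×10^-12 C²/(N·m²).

Take a concentric spherical Gaussian surface of radius r = 4.23 cm (inside the shell, r < 9.55 cm).
All the charge is outside the Gaussian surface: Q_enc = 0, hence E = 0 everywhere inside the shell.

E = 0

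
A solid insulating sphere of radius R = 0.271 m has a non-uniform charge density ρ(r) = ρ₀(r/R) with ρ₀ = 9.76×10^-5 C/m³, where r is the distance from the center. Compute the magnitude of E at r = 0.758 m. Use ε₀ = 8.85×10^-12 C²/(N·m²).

Symmetry ⇒ E = E(r) r̂. Gaussian sphere of radius r = 0.758 m (r > R, all charge enclosed).
Q_enc = 4π ∫₀^R ρ₀(r'/R)^1 r'² dr' = 4πρ₀R³/4 = 6.102×10^-6 C.
Gauss's law: E·4πr² = Q_enc/ε₀.
E = |Q_enc|/(4πε₀r²) = (6.102×10^-6)/(4π·8.85×10^-12·(0.758)²) = 9.55×10^4 N/C.

E ≈ 9.55×10^4 N/C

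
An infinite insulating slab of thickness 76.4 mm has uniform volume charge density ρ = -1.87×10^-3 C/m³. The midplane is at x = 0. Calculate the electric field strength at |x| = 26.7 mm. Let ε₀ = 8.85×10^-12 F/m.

E = 5.64×10^6 V/m

By symmetry E is perpendicular to the slab. A Gaussian pillbox from −26.7 mm to +26.7 mm (face area A) lies entirely within the slab.
Q_enc = ρ·(2x)·A and flux = 2EA, so 2EA = 2ρxA/ε₀ ⇒ E = |ρ|x/ε₀.
E = (1.87×10^-3)(0.0267)/(8.85×10^-12) = 5.64×10^6 N/C.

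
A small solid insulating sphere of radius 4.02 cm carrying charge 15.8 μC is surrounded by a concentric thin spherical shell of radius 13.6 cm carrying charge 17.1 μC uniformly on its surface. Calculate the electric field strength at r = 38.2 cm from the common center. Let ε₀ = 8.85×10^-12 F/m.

Take a concentric spherical Gaussian surface of radius r = 38.2 cm (r > 13.6 cm, enclosing both).
Q_enc = (15.8 μC) + (17.1 μC) = 3.29×10^-5 C.
By Gauss's law, ∮E·dA = E·4πr² = Q_enc/ε₀.
E = |Q_enc|/(4πε₀r²) = (3.29×10^-5)/(4π·8.85×10^-12·(0.382)²) = 2.03×10^6 N/C.

|E| ≈ 2.03×10^6 N/C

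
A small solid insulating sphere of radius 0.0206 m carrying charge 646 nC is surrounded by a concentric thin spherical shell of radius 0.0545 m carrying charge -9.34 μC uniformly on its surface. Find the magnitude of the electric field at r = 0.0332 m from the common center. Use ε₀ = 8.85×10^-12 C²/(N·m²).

Use a concentric Gaussian sphere at r = 0.0332 m (between the bodies, 0.0206 m < r < 0.0545 m).
The shell at 0.0545 m lies outside the Gaussian surface, so Q_enc = 646 nC = 6.46×10^-7 C.
Gauss's law: E·4πr² = Q_enc/ε₀.
E = |Q_enc|/(4πε₀r²) = (6.46×10^-7)/(4π·8.85×10^-12·(0.0332)²) = 5.27×10^6 N/C.

E ≈ 5.27e6 N/C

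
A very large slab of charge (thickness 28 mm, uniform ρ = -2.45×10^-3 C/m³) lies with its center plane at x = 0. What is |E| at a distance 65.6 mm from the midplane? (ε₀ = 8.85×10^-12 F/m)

E ≈ 3.88×10^6 N/C

The point |x| = 65.6 mm lies outside the slab (half-thickness 0.014 m). A symmetric pillbox spanning the full slab encloses Q_enc = ρ·d·A.
Flux = 2EA ⇒ E = |ρ|d/(2ε₀), independent of distance outside.
E = (2.45×10^-3)(0.028)/(2·8.85×10^-12) = 3.88e6 N/C.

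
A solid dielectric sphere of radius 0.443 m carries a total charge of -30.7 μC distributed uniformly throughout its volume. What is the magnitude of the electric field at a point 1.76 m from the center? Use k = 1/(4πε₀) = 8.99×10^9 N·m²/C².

E = 8.91e4 V/m

By spherical symmetry E is radial; choose a Gaussian sphere of radius r = 1.76 m (r > R, so the entire charge is enclosed).
Q_enc = -30.7 μC = -3.07×10^-5 C.
By Gauss's law, ∮E·dA = E·4πr² = Q_enc/ε₀.
E = k|Q_enc|/r² = (8.99×10^9)(3.07×10^-5)/(1.76)² = 8.91×10^4 N/C.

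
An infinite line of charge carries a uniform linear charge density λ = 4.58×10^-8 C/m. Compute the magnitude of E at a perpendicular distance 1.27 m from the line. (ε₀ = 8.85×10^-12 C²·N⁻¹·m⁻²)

E ≈ 649 N/C

Take a coaxial cylindrical Gaussian surface of radius r = 1.27 m and length L.
Q_enc = λL, so λ_enc = 4.58e-8 C/m.
Applying ∮E·dA = Q_enc/ε₀ with the end caps contributing no flux:
E = |λ_enc|/(2πε₀r) = (4.58×10^-8)/(2π·8.85×10^-12·1.27) = 649 N/C.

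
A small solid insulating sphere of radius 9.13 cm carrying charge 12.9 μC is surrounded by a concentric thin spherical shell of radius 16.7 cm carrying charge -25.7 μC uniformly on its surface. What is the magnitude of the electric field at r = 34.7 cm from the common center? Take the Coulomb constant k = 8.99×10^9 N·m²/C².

|E| = 9.56×10^5 V/m

Symmetry ⇒ E = E(r) r̂. Gaussian sphere of radius r = 34.7 cm (r > 16.7 cm, enclosing both).
Q_enc = (12.9 μC) + (-25.7 μC) = -1.28e-5 C.
By Gauss's law, ∮E·dA = E·4πr² = Q_enc/ε₀.
E = k|Q_enc|/r² = (8.99×10^9)(1.28×10^-5)/(0.347)² = 9.56×10^5 N/C.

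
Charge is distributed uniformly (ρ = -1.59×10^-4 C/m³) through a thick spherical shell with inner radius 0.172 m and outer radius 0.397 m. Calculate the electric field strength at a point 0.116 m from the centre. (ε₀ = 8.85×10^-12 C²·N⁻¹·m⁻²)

By spherical symmetry E is radial; choose a Gaussian sphere of radius r = 0.116 m (r < 0.172 m, inside the empty cavity).
No charge is enclosed, so by Gauss's law E·4πr² = 0 ⇒ E = 0.

E = 0 (no enclosed charge)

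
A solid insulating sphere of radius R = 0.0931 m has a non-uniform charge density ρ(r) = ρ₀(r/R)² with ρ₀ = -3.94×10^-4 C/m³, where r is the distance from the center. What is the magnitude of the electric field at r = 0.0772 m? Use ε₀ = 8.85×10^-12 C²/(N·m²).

|E| = 4.73×10^5 N/C

By spherical symmetry E is radial; choose a Gaussian sphere of radius r = 0.0772 m (r < R).
Integrate the density: Q_enc = 4π ∫₀^r ρ₀(r'/R)^2 r'² dr' = 4πρ₀ r^5/(5·R²) = -3.133×10^-7 C.
Applying ∮E·dA = Q_enc/ε₀ with Φ = E(4πr²):
E = |Q_enc|/(4πε₀r²) = (3.133e-7)/(4π·8.85×10^-12·(0.0772)²) = 4.73×10^5 N/C.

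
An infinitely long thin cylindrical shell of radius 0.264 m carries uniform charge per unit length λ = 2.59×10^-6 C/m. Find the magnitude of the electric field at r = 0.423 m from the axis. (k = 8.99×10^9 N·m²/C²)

1.10e5 V/m

By cylindrical symmetry E is radial; use a coaxial Gaussian cylinder of radius 0.423 m and length L (r > 0.264 m).
The full line charge is enclosed: λ_enc = 2.59×10^-6 C/m.
Applying ∮E·dA = Q_enc/ε₀ with the end caps contributing no flux:
E = 2k|λ_enc|/r = 2(8.99×10^9)(2.59×10^-6)/(0.423) = 1.10×10^5 N/C.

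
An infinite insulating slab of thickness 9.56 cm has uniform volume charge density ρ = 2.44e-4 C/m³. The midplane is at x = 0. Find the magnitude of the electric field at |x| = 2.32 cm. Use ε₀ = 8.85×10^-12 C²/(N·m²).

By symmetry E is perpendicular to the slab. A Gaussian pillbox from −2.32 cm to +2.32 cm (face area A) lies entirely within the slab.
Q_enc = ρ·(2x)·A and flux = 2EA, so 2EA = 2ρxA/ε₀ ⇒ E = |ρ|x/ε₀.
E = (2.44×10^-4)(0.0232)/(8.85×10^-12) = 6.40×10^5 N/C.

6.40×10^5 N/C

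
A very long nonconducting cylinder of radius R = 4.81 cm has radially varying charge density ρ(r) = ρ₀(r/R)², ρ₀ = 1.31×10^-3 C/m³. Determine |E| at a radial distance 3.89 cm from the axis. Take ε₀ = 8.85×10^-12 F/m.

Take a coaxial cylindrical Gaussian surface of radius r = 3.89 cm and length L (r < R).
λ_enc = ∫₀^r ρ(r')·2πr' dr' = (2πρ₀/R²)·r^4/4 = 2.037×10^-6 C/m.
Gauss's law: E·2πrL = λ_enc L/ε₀.
E = |λ_enc|/(2πε₀r) = (2.037×10^-6)/(2π·8.85×10^-12·0.0389) = 9.42×10^5 N/C.

|E| ≈ 9.42e5 V/m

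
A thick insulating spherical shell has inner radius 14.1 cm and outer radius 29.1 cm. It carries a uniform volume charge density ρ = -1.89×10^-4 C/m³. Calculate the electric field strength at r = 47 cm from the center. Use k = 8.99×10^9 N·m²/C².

|E| ≈ 7.04×10^5 N/C

By spherical symmetry E is radial; choose a Gaussian sphere of radius r = 47 cm (r > 29.1 cm, enclosing the whole shell).
Q_enc = ρ·(4π/3)(b³ − a³) = (-1.89×10^-4)·(4π/3)·((0.291)³ − (0.141)³) = -1.729×10^-5 C.
Applying ∮E·dA = Q_enc/ε₀ with Φ = E(4πr²):
E = k|Q_enc|/r² = (8.99×10^9)(1.729e-5)/(0.47)² = 7.04×10^5 N/C.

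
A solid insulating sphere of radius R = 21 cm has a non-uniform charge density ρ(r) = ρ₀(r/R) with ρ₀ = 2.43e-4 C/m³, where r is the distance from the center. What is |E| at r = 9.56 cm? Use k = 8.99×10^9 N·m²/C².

By spherical symmetry E is radial; choose a Gaussian sphere of radius r = 9.56 cm (r < R).
Q_enc = ∫₀^r ρ(r')·4πr'² dr' = (4πρ₀/R) ∫₀^r r'^3 dr' = 4πρ₀ r^4/(4·R) = 3.036×10^-7 C.
By Gauss's law, ∮E·dA = E·4πr² = Q_enc/ε₀.
E = k|Q_enc|/r² = (8.99×10^9)(3.036×10^-7)/(0.0956)² = 2.99e5 N/C.

|E| = 2.99×10^5 N/C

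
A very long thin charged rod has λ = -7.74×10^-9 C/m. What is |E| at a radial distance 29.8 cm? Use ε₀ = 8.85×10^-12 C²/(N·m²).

|E| = 467 V/m

Coaxial Gaussian cylinder, radius r = 29.8 cm, length L.
Q_enc = λL, so λ_enc = -7.74e-9 C/m.
Since E is radial and uniform over the curved surface, Φ = E·2πrL = Q_enc/ε₀ = λ_enc L/ε₀.
E = |λ_enc|/(2πε₀r) = (7.74×10^-9)/(2π·8.85×10^-12·0.298) = 467 N/C.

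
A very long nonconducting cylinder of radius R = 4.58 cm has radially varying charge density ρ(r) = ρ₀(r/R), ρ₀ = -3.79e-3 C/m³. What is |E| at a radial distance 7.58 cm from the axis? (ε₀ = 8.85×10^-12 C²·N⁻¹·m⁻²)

|E| ≈ 3.95×10^6 N/C

By cylindrical symmetry E is radial; use a coaxial Gaussian cylinder of radius 7.58 cm and length L (r > R, full charge per length enclosed).
λ_enc = 2π ∫₀^R ρ₀(r'/R)^1 r' dr' = 2πρ₀R²/3 = -1.665×10^-5 C/m.
Since E is radial and uniform over the curved surface, Φ = E·2πrL = Q_enc/ε₀ = λ_enc L/ε₀.
E = |λ_enc|/(2πε₀r) = (1.665e-5)/(2π·8.85×10^-12·0.0758) = 3.95×10^6 N/C.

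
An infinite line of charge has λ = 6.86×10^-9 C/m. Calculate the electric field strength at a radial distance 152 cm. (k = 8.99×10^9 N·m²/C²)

By cylindrical symmetry E is radial; use a coaxial Gaussian cylinder of radius 152 cm and length L.
Q_enc = λL, so λ_enc = 6.86×10^-9 C/m.
Gauss's law: E·2πrL = λ_enc L/ε₀.
E = 2k|λ_enc|/r = 2(8.99×10^9)(6.86e-9)/(1.52) = 81.1 N/C.

|E| ≈ 81.1 N/C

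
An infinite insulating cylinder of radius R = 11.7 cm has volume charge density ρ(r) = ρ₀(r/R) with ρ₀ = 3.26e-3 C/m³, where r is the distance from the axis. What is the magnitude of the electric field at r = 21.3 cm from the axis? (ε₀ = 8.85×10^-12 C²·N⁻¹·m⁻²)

Choose a coaxial cylinder of radius r = 21.3 cm (arbitrary length L) as the Gaussian surface (r > R, full charge per length enclosed).
λ_enc = 2π ∫₀^R ρ₀(r'/R)^1 r' dr' = 2πρ₀R²/3 = 9.346×10^-5 C/m.
Applying ∮E·dA = Q_enc/ε₀ with the end caps contributing no flux:
E = |λ_enc|/(2πε₀r) = (9.346×10^-5)/(2π·8.85×10^-12·0.213) = 7.89e6 N/C.

|E| = 7.89e6 N/C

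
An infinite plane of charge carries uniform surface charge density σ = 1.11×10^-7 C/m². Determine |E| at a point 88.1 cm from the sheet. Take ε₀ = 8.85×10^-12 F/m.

E = 6.27e3 V/m

Choose a cylindrical pillbox piercing the sheet, end faces (area A) parallel to it.
Only the two end caps contribute flux: Φ = 2EA. With Q_enc = σA, Gauss's law gives E = |σ|/(2ε₀).
E = |σ|/(2ε₀) = (1.11×10^-7)/(2·8.85×10^-12) = 6.27×10^3 N/C.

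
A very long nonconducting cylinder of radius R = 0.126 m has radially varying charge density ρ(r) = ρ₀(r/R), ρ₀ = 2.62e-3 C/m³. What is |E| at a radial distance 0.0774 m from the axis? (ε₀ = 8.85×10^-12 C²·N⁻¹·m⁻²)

E ≈ 4.69×10^6 N/C

Take a coaxial cylindrical Gaussian surface of radius r = 0.0774 m and length L (r < R).
λ_enc = ∫₀^r ρ(r')·2πr' dr' = (2πρ₀/R)·r^3/3 = 2.019×10^-5 C/m.
By Gauss's law (flux through the curved wall only), E·2πrL = λ_enc L/ε₀.
E = |λ_enc|/(2πε₀r) = (2.019e-5)/(2π·8.85×10^-12·0.0774) = 4.69e6 N/C.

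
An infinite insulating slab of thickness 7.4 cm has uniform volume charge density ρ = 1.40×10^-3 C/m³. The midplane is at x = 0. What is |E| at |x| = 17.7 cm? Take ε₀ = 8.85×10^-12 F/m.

The point |x| = 17.7 cm lies outside the slab (half-thickness 0.037 m). A symmetric pillbox spanning the full slab encloses Q_enc = ρ·d·A.
Flux = 2EA ⇒ E = |ρ|d/(2ε₀), independent of distance outside.
E = (1.40×10^-3)(0.074)/(2·8.85×10^-12) = 5.85×10^6 N/C.

5.85×10^6 N/C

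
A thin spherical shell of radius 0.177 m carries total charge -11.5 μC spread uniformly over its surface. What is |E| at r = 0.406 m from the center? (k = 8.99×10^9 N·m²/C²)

By spherical symmetry E is radial; choose a Gaussian sphere of radius r = 0.406 m (r > 0.177 m).
The entire shell is enclosed: Q_enc = -1.15e-5 C.
Gauss's law: E·4πr² = Q_enc/ε₀.
E = k|Q_enc|/r² = (8.99×10^9)(1.15e-5)/(0.406)² = 6.27×10^5 N/C.

E = 6.27×10^5 N/C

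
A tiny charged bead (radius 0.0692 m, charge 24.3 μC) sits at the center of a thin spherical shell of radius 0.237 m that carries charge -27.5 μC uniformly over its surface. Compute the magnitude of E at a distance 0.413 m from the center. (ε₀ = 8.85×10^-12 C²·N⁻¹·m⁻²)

|E| = 1.69×10^5 N/C

By spherical symmetry E is radial; choose a Gaussian sphere of radius r = 0.413 m (r > 0.237 m, enclosing both).
Q_enc = (24.3 μC) + (-27.5 μC) = -3.20×10^-6 C.
Gauss's law: E·4πr² = Q_enc/ε₀.
E = |Q_enc|/(4πε₀r²) = (3.20e-6)/(4π·8.85×10^-12·(0.413)²) = 1.69e5 N/C.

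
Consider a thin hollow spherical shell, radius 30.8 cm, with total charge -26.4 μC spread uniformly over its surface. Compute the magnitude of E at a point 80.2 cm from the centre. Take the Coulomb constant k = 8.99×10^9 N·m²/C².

Use a concentric Gaussian sphere at r = 80.2 cm (r > 30.8 cm).
The entire shell is enclosed: Q_enc = -2.64×10^-5 C.
Since E is radial and uniform over the Gaussian sphere, Φ = E·4πr² = Q_enc/ε₀.
E = k|Q_enc|/r² = (8.99×10^9)(2.64e-5)/(0.802)² = 3.69×10^5 N/C.

E ≈ 3.69×10^5 N/C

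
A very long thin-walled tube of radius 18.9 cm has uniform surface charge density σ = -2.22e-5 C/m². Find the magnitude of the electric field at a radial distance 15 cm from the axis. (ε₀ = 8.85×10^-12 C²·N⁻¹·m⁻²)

E = 0 (no enclosed charge)

Take a coaxial cylindrical Gaussian surface of radius r = 15 cm and length L (r < 18.9 cm, inside the shell).
No charge is enclosed, so Gauss's law gives E·2πrL = 0 ⇒ E = 0.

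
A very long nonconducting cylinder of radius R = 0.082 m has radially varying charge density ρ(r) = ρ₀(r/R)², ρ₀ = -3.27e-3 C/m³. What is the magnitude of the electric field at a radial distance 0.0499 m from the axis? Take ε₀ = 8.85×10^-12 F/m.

Choose a coaxial cylinder of radius r = 0.0499 m (arbitrary length L) as the Gaussian surface (r < R).
λ_enc = ∫₀^r ρ(r')·2πr' dr' = (2πρ₀/R²)·r^4/4 = -4.736e-6 C/m.
By Gauss's law (flux through the curved wall only), E·2πrL = λ_enc L/ε₀.
E = |λ_enc|/(2πε₀r) = (4.736×10^-6)/(2π·8.85×10^-12·0.0499) = 1.71×10^6 N/C.

|E| ≈ 1.71×10^6 N/C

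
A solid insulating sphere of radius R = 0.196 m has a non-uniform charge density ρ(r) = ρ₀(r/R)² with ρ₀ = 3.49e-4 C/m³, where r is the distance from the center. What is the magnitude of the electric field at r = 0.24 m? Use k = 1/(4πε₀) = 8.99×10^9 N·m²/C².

|E| = 1.03×10^6 V/m

Take a concentric spherical Gaussian surface of radius r = 0.24 m (r > R, all charge enclosed).
Q_enc = 4π ∫₀^R ρ₀(r'/R)^2 r'² dr' = 4πρ₀R³/5 = 6.604e-6 C.
Applying ∮E·dA = Q_enc/ε₀ with Φ = E(4πr²):
E = k|Q_enc|/r² = (8.99×10^9)(6.604e-6)/(0.24)² = 1.03e6 N/C.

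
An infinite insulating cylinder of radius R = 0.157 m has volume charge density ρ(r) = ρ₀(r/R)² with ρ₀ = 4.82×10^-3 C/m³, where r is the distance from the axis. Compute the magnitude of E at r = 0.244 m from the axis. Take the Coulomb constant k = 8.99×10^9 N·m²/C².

Coaxial Gaussian cylinder, radius r = 0.244 m, length L (r > R, full charge per length enclosed).
λ_enc = 2π ∫₀^R ρ₀(r'/R)^2 r' dr' = 2πρ₀R²/4 = 1.866×10^-4 C/m.
Gauss's law: E·2πrL = λ_enc L/ε₀.
E = 2k|λ_enc|/r = 2(8.99×10^9)(1.866e-4)/(0.244) = 1.38e7 N/C.

E = 1.38×10^7 N/C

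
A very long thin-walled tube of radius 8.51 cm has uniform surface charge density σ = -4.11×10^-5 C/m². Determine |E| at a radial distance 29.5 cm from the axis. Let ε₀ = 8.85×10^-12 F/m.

|E| = 1.34e6 N/C

Take a coaxial cylindrical Gaussian surface of radius r = 29.5 cm and length L (r > 8.51 cm).
The whole shell is enclosed: λ_enc = σ·2πR = (-4.11×10^-5)·2π·(0.0851) = -2.198e-5 C/m.
Gauss's law: E·2πrL = λ_enc L/ε₀.
E = |λ_enc|/(2πε₀r) = (2.198×10^-5)/(2π·8.85×10^-12·0.295) = 1.34×10^6 N/C.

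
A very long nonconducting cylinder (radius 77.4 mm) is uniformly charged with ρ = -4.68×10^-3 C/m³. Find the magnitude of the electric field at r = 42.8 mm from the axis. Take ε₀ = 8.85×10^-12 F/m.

1.13×10^7 N/C

Choose a coaxial cylinder of radius r = 42.8 mm (arbitrary length L) as the Gaussian surface (r < R).
Enclosed charge per unit length: λ_enc = ρ·πr² = (-4.68×10^-3)π(0.0428)² = -2.693×10^-5 C/m.
Applying ∮E·dA = Q_enc/ε₀ with the end caps contributing no flux:
E = |λ_enc|/(2πε₀r) = (2.693×10^-5)/(2π·8.85×10^-12·0.0428) = 1.13×10^7 N/C.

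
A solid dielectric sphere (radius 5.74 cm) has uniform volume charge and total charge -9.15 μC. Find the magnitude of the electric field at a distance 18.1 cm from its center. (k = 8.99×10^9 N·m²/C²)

By spherical symmetry E is radial; choose a Gaussian sphere of radius r = 18.1 cm (r > R, so the entire charge is enclosed).
Q_enc = -9.15 μC = -9.15e-6 C.
Since E is radial and uniform over the Gaussian sphere, Φ = E·4πr² = Q_enc/ε₀.
E = k|Q_enc|/r² = (8.99×10^9)(9.15e-6)/(0.181)² = 2.51×10^6 N/C.

2.51×10^6 V/m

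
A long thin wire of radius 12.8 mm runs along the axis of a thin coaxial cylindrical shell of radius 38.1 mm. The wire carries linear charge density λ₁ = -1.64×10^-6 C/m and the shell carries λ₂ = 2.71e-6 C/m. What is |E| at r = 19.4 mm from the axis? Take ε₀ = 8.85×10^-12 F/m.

By cylindrical symmetry E is radial; use a coaxial Gaussian cylinder of radius 19.4 mm and length L (between the conductors, 12.8 mm < r < 38.1 mm).
Only the inner wire is enclosed; the outer shell contributes nothing inside itself. λ_enc = λ₁ = -1.64×10^-6 C/m.
Since E is radial and uniform over the curved surface, Φ = E·2πrL = Q_enc/ε₀ = λ_enc L/ε₀.
E = |λ_enc|/(2πε₀r) = (1.64e-6)/(2π·8.85×10^-12·0.0194) = 1.52×10^6 N/C.

E = 1.52×10^6 V/m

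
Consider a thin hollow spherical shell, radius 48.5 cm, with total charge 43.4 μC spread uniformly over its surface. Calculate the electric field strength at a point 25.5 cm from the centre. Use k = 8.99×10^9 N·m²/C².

Use a concentric Gaussian sphere at r = 25.5 cm (inside the shell, r < 48.5 cm).
No charge lies within this surface, so Q_enc = 0 and Gauss's law gives E·4πr² = 0 ⇒ E = 0.

|E| = 0 N/C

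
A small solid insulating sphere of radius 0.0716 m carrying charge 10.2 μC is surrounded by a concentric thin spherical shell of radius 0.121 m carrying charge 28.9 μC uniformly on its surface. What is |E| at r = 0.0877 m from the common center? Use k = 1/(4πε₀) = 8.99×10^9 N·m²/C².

E = 1.19×10^7 N/C

Symmetry ⇒ E = E(r) r̂. Gaussian sphere of radius r = 0.0877 m (between the bodies, 0.0716 m < r < 0.121 m).
The shell at 0.121 m lies outside the Gaussian surface, so Q_enc = 10.2 μC = 1.02×10^-5 C.
By Gauss's law, ∮E·dA = E·4πr² = Q_enc/ε₀.
E = k|Q_enc|/r² = (8.99×10^9)(1.02×10^-5)/(0.0877)² = 1.19×10^7 N/C.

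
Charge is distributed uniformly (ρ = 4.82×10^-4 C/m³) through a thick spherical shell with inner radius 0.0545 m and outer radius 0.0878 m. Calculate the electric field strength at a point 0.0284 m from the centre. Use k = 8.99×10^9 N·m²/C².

Take a concentric spherical Gaussian surface of radius r = 0.0284 m (r < 0.0545 m, inside the empty cavity).
No charge is enclosed, so by Gauss's law E·4πr² = 0 ⇒ E = 0.

|E| = 0 N/C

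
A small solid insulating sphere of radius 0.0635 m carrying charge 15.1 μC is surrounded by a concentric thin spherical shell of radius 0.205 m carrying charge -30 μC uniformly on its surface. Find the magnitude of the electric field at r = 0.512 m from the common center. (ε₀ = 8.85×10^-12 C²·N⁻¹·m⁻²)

|E| ≈ 5.11×10^5 N/C

Take a concentric spherical Gaussian surface of radius r = 0.512 m (r > 0.205 m, enclosing both).
Q_enc = (15.1 μC) + (-30 μC) = -1.49e-5 C.
Applying ∮E·dA = Q_enc/ε₀ with Φ = E(4πr²):
E = |Q_enc|/(4πε₀r²) = (1.49×10^-5)/(4π·8.85×10^-12·(0.512)²) = 5.11e5 N/C.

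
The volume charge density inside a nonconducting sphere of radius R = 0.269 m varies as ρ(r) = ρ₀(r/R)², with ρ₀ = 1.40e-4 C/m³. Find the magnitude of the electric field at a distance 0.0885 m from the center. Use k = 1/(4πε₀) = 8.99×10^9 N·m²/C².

E = 3.03×10^4 V/m

Take a concentric spherical Gaussian surface of radius r = 0.0885 m (r < R).
Q_enc = ∫₀^r ρ(r')·4πr'² dr' = (4πρ₀/R²) ∫₀^r r'^4 dr' = 4πρ₀ r^5/(5·R²) = 2.64×10^-8 C.
By Gauss's law, ∮E·dA = E·4πr² = Q_enc/ε₀.
E = k|Q_enc|/r² = (8.99×10^9)(2.64×10^-8)/(0.0885)² = 3.03e4 N/C.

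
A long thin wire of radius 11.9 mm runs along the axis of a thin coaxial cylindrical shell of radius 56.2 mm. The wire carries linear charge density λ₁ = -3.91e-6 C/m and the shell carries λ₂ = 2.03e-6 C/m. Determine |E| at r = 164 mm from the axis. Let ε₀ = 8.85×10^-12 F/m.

By cylindrical symmetry E is radial; use a coaxial Gaussian cylinder of radius 164 mm and length L (r > 56.2 mm, enclosing both).
λ_enc = λ₁ + λ₂ = (-3.91e-6) + (2.03e-6) = -1.88e-6 C/m.
Applying ∮E·dA = Q_enc/ε₀ with the end caps contributing no flux:
E = |λ_enc|/(2πε₀r) = (1.88e-6)/(2π·8.85×10^-12·0.164) = 2.06e5 N/C.

|E| = 2.06e5 N/C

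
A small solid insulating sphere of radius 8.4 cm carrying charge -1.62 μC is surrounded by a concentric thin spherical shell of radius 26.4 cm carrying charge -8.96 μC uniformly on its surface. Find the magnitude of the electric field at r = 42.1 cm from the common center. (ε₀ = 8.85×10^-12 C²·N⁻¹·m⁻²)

E = 5.37×10^5 V/m

Use a concentric Gaussian sphere at r = 42.1 cm (r > 26.4 cm, enclosing both).
Q_enc = (-1.62 μC) + (-8.96 μC) = -1.058×10^-5 C.
Gauss's law: E·4πr² = Q_enc/ε₀.
E = |Q_enc|/(4πε₀r²) = (1.058×10^-5)/(4π·8.85×10^-12·(0.421)²) = 5.37×10^5 N/C.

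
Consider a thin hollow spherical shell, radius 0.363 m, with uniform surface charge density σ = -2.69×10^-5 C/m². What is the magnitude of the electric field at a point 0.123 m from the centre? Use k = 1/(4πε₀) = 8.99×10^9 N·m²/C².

Use a concentric Gaussian sphere at r = 0.123 m (inside the shell, r < 0.363 m).
No charge lies within this surface, so Q_enc = 0 and Gauss's law gives E·4πr² = 0 ⇒ E = 0.

E = 0 (no enclosed charge)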